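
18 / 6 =3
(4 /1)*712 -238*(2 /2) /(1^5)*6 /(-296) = 2852.82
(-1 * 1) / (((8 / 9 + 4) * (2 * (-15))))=3 / 440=0.01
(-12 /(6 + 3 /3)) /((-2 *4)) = 3 /14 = 0.21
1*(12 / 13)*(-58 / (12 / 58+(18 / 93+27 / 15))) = -1042840 / 42861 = -24.33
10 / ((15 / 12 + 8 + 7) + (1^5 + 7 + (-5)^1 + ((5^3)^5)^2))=40 / 3725290298461914062577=0.00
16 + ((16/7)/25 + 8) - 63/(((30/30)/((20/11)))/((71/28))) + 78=-362599/1925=-188.36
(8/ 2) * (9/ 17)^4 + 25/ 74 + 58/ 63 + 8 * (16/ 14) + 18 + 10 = 38.72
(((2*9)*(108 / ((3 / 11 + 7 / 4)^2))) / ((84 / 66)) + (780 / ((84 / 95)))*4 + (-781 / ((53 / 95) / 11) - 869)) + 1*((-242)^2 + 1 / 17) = 329706801459 / 7136821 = 46197.99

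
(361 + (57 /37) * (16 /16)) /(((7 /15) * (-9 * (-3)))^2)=335350 /146853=2.28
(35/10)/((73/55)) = 385/146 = 2.64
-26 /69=-0.38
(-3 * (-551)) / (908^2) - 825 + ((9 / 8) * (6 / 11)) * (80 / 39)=-97117500501 / 117898352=-823.74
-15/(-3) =5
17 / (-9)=-17 / 9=-1.89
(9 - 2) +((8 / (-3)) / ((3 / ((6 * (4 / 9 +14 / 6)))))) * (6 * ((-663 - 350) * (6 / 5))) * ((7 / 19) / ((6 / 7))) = 7943117 / 171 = 46450.98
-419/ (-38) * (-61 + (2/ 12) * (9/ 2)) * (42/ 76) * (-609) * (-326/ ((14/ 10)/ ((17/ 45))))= -56802000227/ 2888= -19668282.63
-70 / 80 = -7 / 8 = -0.88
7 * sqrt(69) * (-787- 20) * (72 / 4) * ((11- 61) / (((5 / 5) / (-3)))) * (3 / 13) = -45756900 * sqrt(69) / 13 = -29237335.19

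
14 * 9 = 126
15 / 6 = 5 / 2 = 2.50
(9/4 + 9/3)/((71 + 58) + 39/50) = 25/618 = 0.04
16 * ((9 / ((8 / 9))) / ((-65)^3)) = -0.00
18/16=1.12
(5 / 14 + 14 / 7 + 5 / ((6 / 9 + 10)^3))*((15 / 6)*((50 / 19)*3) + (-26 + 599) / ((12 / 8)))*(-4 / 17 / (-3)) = 81062011 / 1089536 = 74.40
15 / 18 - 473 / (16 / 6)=-4237 / 24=-176.54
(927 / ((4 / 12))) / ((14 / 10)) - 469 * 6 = -5793 / 7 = -827.57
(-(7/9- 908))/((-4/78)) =-106145/6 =-17690.83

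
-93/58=-1.60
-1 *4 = -4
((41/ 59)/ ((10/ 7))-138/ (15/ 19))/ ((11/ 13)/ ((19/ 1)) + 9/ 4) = -10161086/ 133753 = -75.97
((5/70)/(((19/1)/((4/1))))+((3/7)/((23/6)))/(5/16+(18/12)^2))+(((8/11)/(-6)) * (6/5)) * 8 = -7622126/6898045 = -1.10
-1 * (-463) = 463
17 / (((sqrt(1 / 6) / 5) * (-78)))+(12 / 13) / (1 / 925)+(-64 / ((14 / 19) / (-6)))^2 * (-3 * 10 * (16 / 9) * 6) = -55360336740 / 637 - 85 * sqrt(6) / 78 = -86907909.64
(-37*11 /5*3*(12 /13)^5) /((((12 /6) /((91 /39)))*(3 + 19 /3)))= -37977984 /1856465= -20.46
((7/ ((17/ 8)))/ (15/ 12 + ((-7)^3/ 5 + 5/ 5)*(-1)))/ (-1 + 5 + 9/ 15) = 5600/ 538407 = 0.01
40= 40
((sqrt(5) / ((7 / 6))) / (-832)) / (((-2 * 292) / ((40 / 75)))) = sqrt(5) / 1062880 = 0.00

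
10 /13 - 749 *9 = -87623 /13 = -6740.23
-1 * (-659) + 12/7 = 660.71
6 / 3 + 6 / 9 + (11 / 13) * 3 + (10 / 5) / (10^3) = 101539 / 19500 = 5.21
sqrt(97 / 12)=2.84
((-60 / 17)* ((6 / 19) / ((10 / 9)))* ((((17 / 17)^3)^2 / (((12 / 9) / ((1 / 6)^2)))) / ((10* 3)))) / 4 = -9 / 51680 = -0.00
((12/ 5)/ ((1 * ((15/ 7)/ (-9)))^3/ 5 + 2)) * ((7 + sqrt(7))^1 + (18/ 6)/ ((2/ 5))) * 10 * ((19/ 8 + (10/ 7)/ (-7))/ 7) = 68931 * sqrt(7)/ 18497 + 1998999/ 36994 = 63.90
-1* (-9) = 9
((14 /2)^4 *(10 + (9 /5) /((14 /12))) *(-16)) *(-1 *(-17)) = -37691584 /5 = -7538316.80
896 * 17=15232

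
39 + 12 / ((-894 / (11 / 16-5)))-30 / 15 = 44173 / 1192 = 37.06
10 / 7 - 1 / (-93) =937 / 651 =1.44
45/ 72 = 5/ 8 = 0.62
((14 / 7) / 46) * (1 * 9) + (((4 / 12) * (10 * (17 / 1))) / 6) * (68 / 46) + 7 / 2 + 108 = 52103 / 414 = 125.85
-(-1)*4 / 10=2 / 5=0.40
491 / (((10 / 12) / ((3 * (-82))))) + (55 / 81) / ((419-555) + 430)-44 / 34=-293395190873 / 2024190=-144944.49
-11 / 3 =-3.67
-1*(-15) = 15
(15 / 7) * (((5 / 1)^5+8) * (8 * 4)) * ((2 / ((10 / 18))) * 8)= 43310592 / 7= 6187227.43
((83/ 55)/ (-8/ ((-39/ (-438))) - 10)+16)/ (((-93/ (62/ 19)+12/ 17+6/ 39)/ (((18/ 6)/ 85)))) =-44505279/ 2180429075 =-0.02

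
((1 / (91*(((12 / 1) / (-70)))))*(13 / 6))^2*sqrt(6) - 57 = -56.95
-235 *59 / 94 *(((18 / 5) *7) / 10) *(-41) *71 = 10820187 / 10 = 1082018.70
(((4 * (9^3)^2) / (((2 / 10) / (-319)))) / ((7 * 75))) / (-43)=226039572 / 1505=150192.41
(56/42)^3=64/27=2.37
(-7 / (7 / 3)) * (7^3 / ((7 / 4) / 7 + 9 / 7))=-28812 / 43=-670.05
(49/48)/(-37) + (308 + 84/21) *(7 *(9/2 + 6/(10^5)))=54545974147/5550000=9828.10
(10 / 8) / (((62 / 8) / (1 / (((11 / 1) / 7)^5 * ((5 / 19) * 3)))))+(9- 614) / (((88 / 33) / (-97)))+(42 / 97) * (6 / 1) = 255810377687201 / 11622728568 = 22009.49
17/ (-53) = -0.32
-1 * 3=-3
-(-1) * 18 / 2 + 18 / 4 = 27 / 2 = 13.50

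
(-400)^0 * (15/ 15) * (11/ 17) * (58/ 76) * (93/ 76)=29667/ 49096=0.60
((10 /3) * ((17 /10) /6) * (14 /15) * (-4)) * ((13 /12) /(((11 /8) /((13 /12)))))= -40222 /13365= -3.01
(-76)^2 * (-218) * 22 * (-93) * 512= 1319043956736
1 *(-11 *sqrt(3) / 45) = -11 *sqrt(3) / 45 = -0.42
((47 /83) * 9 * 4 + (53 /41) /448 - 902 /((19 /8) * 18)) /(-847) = 185352347 /220810379328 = 0.00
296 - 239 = 57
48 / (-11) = -48 / 11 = -4.36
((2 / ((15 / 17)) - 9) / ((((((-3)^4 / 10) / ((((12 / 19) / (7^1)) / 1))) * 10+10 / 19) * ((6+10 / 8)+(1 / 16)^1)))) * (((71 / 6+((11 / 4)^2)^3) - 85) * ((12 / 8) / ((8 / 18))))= -8473557509 / 6815976960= -1.24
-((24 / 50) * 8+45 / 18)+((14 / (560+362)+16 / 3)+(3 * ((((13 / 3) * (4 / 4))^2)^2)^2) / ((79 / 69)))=432458325572633 / 1327472550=325775.72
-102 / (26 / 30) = -117.69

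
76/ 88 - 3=-47/ 22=-2.14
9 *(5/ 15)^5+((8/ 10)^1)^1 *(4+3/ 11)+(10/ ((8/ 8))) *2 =34831/ 1485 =23.46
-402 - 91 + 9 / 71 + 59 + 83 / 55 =-432.36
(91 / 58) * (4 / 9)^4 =11648 / 190269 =0.06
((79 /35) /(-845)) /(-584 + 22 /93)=7347 /1605626750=0.00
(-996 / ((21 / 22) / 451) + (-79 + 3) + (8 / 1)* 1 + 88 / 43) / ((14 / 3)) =-212499486 / 2107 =-100854.05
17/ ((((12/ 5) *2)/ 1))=85/ 24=3.54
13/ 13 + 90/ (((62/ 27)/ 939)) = 1140916/ 31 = 36803.74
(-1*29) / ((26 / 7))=-203 / 26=-7.81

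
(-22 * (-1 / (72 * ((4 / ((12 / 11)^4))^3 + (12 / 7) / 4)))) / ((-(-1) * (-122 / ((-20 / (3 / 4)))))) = 3973030871040 / 1365603391579099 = 0.00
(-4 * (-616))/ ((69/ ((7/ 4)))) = 4312/ 69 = 62.49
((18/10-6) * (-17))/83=0.86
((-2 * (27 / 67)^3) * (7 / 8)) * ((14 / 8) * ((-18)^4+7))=-101252639061 / 4812208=-21040.79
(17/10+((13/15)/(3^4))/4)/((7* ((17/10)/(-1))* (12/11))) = -91025/694008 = -0.13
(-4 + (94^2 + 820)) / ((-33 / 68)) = -656336 / 33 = -19888.97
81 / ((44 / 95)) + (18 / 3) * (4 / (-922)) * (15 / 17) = 60297795 / 344828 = 174.86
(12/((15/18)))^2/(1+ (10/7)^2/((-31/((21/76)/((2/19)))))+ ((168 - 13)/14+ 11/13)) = 14624064/898825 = 16.27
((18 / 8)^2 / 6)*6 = 81 / 16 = 5.06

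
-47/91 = -0.52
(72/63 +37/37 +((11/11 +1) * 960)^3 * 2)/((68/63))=891813888135/68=13114910119.63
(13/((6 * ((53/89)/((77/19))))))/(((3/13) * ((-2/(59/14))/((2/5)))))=-9761609/181260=-53.85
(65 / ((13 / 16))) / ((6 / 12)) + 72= 232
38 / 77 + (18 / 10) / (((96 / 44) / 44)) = 28331 / 770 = 36.79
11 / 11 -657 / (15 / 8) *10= -3503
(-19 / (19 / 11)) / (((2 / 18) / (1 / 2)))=-99 / 2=-49.50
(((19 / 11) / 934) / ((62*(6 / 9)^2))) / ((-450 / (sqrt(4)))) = -19 / 63698800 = -0.00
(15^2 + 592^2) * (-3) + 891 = -1051176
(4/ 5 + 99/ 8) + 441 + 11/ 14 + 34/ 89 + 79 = 13315821/ 24920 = 534.34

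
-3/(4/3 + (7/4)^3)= -576/1285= -0.45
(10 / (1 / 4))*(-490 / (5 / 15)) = -58800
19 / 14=1.36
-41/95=-0.43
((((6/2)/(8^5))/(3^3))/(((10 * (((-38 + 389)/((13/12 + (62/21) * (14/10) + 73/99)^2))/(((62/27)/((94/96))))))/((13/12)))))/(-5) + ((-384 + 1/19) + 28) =-1674432388531835846869/4704157235036160000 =-355.95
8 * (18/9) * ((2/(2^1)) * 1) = 16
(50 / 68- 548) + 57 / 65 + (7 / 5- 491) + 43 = -2194503 / 2210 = -992.99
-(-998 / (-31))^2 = -996004 / 961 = -1036.42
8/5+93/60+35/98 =491/140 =3.51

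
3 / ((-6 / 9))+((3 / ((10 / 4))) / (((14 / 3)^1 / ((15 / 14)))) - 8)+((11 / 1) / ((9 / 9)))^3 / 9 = 59828 / 441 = 135.66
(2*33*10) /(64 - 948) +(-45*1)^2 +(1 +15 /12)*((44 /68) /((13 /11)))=137733 /68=2025.49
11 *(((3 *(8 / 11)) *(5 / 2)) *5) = 300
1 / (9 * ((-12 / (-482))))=241 / 54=4.46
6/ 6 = 1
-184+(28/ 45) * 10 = -1600/ 9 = -177.78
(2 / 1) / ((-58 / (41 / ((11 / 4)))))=-164 / 319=-0.51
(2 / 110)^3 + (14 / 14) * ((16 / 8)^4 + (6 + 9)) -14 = 2828376 / 166375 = 17.00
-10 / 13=-0.77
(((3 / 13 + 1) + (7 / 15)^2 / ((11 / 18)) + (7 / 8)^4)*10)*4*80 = 31824279 / 4576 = 6954.61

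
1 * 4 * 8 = 32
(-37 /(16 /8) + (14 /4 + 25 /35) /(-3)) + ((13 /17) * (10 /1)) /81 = -190952 /9639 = -19.81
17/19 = 0.89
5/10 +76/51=203/102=1.99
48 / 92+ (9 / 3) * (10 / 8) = 393 / 92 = 4.27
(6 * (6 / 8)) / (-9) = -1 / 2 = -0.50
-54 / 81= -2 / 3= -0.67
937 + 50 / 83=77821 / 83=937.60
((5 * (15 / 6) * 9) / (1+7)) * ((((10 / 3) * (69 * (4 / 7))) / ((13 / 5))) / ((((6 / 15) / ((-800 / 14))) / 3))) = -194062500 / 637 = -304650.71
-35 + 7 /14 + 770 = 1471 /2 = 735.50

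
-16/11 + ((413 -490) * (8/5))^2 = 4173616/275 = 15176.79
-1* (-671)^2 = -450241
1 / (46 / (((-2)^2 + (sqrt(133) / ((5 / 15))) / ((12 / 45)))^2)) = 45 * sqrt(133) / 23 + 269581 / 736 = 388.84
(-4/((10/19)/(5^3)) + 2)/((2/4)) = -1896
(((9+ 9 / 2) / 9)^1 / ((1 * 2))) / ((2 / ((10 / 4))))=15 / 16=0.94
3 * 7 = 21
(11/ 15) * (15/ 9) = 11/ 9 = 1.22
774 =774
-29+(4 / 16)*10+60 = 67 / 2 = 33.50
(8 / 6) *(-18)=-24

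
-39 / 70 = -0.56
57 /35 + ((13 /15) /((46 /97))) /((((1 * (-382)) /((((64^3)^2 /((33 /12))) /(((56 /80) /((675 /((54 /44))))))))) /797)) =-34532121175391504797 /461265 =-74863952772032.36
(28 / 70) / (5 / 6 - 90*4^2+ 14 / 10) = -12 / 43133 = -0.00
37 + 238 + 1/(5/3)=275.60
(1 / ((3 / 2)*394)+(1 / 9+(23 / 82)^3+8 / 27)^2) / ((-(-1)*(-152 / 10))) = -0.01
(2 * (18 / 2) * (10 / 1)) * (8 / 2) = 720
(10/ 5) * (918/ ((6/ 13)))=3978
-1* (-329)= 329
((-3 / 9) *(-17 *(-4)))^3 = -11645.63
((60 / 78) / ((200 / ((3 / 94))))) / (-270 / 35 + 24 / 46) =-161 / 9433840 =-0.00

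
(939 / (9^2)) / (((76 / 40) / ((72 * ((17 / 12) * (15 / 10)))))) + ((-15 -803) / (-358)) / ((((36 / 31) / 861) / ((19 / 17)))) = 1961305273 / 693804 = 2826.89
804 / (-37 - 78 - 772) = -0.91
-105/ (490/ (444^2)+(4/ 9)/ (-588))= -1521397080/ 25063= -60702.91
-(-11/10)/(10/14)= 77/50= 1.54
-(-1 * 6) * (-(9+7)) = -96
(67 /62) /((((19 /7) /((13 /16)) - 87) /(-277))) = 1688869 /472006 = 3.58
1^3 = 1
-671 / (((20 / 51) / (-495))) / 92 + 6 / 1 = 3390087 / 368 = 9212.19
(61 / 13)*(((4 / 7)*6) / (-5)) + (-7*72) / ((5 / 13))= -597696 / 455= -1313.62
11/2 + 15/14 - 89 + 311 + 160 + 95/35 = 391.29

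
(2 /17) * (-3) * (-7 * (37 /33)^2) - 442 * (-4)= 10929494 /6171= 1771.11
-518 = -518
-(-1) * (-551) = -551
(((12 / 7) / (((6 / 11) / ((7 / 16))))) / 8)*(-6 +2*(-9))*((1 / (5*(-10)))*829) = 27357 / 400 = 68.39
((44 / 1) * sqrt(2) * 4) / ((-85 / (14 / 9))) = -2464 * sqrt(2) / 765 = -4.56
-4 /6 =-2 /3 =-0.67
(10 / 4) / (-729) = -5 / 1458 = -0.00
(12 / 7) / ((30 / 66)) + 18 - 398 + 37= -11873 / 35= -339.23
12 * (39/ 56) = 117/ 14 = 8.36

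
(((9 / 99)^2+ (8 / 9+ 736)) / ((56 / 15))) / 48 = 4.11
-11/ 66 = -1/ 6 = -0.17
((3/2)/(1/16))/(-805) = -24/805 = -0.03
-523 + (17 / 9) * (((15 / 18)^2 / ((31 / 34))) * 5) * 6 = -401626 / 837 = -479.84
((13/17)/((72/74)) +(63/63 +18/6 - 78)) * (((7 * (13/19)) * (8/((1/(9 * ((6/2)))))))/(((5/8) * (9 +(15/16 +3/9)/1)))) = -9394414848/796195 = -11799.14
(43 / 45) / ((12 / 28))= 301 / 135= 2.23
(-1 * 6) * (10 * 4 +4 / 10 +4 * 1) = -1332 / 5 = -266.40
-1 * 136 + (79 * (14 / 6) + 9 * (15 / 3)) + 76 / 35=10028 / 105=95.50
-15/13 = -1.15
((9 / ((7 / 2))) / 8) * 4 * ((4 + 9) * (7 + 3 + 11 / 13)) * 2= 2538 / 7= 362.57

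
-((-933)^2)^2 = -757751099121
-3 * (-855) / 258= 855 / 86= 9.94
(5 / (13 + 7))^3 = 1 / 64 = 0.02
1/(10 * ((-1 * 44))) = -1/440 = -0.00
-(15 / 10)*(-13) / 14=39 / 28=1.39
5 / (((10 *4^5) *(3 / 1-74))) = -1 / 145408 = -0.00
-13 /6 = -2.17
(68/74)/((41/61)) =2074/1517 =1.37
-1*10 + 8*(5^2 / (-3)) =-230 / 3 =-76.67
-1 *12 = -12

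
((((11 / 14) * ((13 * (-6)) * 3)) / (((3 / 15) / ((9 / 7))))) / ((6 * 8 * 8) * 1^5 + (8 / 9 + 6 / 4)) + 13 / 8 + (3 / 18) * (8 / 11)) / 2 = -1817009 / 2768304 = -0.66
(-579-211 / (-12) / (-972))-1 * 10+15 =-6695347 / 11664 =-574.02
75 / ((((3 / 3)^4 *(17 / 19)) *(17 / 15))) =21375 / 289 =73.96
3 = 3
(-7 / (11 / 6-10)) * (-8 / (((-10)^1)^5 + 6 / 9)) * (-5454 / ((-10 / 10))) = 392688 / 1049993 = 0.37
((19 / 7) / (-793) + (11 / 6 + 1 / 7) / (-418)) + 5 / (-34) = -36733777 / 236672436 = -0.16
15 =15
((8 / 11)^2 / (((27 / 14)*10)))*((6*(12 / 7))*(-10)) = -1024 / 363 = -2.82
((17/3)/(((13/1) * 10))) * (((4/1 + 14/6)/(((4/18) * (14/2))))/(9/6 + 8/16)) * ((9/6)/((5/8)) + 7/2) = 19057/36400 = 0.52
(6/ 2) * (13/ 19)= 39/ 19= 2.05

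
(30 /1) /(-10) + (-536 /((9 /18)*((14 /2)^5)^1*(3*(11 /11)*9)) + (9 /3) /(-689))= -3.01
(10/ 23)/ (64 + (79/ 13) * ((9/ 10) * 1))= 1300/ 207713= 0.01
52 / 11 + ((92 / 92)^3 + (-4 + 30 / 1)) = 349 / 11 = 31.73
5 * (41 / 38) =205 / 38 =5.39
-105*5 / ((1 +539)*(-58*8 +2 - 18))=7 / 3456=0.00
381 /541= 0.70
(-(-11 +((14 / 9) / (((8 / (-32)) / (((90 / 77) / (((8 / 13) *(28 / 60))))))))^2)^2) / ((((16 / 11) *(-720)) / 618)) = 1438628735114983 / 6135803520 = 234464.60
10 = 10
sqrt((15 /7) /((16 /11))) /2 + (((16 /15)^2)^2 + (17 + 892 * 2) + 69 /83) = sqrt(1155) /56 + 7576509488 /4201875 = 1803.73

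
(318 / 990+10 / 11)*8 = 1624 / 165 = 9.84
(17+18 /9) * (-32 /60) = -152 /15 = -10.13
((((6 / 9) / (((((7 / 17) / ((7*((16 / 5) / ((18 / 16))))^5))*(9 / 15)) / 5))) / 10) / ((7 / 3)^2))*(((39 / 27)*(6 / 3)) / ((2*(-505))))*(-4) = 8873.03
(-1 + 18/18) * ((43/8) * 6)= 0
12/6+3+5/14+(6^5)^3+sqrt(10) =sqrt(10)+6582589784139/14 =470184984584.52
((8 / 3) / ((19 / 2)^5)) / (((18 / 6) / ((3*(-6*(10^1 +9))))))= -512 / 130321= -0.00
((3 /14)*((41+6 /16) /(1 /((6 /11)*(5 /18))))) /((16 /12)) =4965 /4928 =1.01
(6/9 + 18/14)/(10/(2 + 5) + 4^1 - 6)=-41/12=-3.42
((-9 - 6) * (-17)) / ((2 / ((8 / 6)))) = 170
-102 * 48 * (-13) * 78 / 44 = 112830.55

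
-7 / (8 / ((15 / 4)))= -105 / 32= -3.28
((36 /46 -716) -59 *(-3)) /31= -12379 /713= -17.36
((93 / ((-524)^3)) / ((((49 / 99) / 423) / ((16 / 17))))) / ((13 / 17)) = -3894561 / 5728135868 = -0.00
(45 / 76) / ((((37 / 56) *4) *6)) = 105 / 2812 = 0.04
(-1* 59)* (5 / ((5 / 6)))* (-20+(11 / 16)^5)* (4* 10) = 18417265065 / 65536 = 281025.16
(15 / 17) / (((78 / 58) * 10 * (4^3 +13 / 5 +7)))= 145 / 162656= 0.00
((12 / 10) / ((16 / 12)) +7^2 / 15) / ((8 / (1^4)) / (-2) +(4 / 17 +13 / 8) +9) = 1700 / 2799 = 0.61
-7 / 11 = -0.64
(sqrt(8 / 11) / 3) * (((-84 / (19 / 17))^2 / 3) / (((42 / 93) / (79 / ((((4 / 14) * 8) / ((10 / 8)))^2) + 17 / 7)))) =30880.53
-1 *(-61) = 61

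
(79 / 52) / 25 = 79 / 1300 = 0.06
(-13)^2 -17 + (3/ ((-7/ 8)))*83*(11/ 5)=-16592/ 35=-474.06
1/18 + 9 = 163/18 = 9.06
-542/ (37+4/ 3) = -1626/ 115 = -14.14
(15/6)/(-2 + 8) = 5/12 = 0.42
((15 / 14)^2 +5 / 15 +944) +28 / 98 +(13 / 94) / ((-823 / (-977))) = 21514663685 / 22744428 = 945.93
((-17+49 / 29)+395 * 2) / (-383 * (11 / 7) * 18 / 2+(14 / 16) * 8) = -78631 / 549086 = -0.14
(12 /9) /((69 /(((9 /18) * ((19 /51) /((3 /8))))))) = 304 /31671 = 0.01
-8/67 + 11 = 729/67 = 10.88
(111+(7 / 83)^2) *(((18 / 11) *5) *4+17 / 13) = 3721931176 / 985127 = 3778.12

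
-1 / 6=-0.17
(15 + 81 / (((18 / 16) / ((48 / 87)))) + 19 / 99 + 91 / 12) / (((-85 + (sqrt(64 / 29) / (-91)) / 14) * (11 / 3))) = -24755218046195 / 123447224577468 + 457202291 * sqrt(29) / 894992378186643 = -0.20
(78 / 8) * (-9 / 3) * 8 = -234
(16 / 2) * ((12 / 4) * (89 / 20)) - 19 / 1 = 439 / 5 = 87.80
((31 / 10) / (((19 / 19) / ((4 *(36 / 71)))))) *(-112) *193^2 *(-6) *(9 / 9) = 55869924096 / 355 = 157380067.88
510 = 510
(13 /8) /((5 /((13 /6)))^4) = 371293 /6480000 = 0.06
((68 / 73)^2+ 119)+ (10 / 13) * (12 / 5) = 8431971 / 69277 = 121.71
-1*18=-18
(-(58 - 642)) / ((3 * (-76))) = -146 / 57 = -2.56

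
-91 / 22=-4.14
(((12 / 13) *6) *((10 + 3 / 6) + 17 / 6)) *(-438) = -32344.62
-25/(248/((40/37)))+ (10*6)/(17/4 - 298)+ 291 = 78353164/269545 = 290.69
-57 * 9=-513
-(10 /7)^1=-10 /7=-1.43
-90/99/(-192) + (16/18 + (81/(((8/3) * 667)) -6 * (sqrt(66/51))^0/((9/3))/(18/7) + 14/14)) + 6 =7.16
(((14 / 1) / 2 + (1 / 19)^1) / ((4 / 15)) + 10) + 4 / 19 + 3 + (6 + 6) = 1963 / 38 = 51.66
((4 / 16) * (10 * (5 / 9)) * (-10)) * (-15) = 625 / 3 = 208.33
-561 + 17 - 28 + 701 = 129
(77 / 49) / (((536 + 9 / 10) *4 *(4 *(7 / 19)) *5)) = 209 / 2104648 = 0.00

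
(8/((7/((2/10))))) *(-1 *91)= -104/5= -20.80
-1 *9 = -9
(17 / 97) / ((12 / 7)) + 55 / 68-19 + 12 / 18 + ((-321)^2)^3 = 5412178413885128999 / 4947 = 1094032426497903.58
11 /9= 1.22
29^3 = 24389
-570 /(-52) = 285 /26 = 10.96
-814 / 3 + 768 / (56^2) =-39850 / 147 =-271.09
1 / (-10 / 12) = -6 / 5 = -1.20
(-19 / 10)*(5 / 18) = -19 / 36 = -0.53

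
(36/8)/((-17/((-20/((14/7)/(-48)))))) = -2160/17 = -127.06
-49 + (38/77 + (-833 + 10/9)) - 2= -611500/693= -882.40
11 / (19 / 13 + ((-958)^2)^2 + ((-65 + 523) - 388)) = 143 / 10949779876977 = 0.00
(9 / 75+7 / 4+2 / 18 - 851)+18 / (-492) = -31330147 / 36900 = -849.06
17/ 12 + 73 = 893/ 12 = 74.42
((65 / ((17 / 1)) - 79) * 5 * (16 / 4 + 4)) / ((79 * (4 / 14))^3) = -0.26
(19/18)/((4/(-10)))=-2.64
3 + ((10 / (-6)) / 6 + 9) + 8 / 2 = 283 / 18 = 15.72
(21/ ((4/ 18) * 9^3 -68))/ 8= 21/ 752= 0.03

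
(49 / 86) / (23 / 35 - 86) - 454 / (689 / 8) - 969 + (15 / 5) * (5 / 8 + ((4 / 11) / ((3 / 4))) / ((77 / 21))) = -83265937719813 / 85663981832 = -972.01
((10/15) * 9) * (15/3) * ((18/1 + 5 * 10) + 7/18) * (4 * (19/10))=46778/3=15592.67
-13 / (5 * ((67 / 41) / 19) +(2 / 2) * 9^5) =-10127 / 45999506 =-0.00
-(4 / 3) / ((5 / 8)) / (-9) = 32 / 135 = 0.24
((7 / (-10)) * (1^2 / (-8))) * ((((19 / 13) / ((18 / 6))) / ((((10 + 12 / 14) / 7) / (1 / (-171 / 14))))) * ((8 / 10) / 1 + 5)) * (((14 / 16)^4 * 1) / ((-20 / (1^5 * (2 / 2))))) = 167179229 / 437059584000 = 0.00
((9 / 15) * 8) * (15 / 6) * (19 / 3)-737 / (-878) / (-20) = 1333823 / 17560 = 75.96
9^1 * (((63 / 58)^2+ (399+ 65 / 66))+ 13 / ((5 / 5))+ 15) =142927293 / 37004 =3862.48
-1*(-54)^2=-2916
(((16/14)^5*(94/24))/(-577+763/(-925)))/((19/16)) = -712294400/64004871189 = -0.01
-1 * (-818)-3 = 815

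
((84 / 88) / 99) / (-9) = -7 / 6534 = -0.00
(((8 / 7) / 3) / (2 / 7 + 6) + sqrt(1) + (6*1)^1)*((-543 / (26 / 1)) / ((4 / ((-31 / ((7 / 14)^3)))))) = 1307363 / 143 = 9142.40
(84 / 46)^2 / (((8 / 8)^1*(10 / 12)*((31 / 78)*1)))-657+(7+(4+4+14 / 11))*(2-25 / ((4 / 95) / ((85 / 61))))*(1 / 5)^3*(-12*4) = 6204034937799 / 1375466125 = 4510.50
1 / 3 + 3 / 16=25 / 48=0.52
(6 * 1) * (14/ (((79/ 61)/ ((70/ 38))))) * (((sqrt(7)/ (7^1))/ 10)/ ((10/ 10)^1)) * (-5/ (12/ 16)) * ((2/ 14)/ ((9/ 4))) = -9760 * sqrt(7)/ 13509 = -1.91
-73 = -73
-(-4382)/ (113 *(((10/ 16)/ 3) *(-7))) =-15024/ 565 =-26.59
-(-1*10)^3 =1000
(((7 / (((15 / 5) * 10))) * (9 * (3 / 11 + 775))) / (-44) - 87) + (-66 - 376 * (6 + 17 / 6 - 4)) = -3643313 / 1815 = -2007.33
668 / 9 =74.22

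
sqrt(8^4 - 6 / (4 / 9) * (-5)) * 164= 82 * sqrt(16654)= 10582.13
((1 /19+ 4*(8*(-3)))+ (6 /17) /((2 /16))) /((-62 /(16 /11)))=240632 /110143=2.18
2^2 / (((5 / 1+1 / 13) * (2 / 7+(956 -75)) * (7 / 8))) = 208 / 203577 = 0.00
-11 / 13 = -0.85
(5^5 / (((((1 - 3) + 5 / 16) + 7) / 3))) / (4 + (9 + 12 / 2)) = 30000 / 323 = 92.88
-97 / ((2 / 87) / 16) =-67512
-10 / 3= -3.33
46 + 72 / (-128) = 727 / 16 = 45.44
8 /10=4 /5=0.80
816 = 816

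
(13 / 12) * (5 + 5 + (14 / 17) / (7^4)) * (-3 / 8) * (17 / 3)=-94757 / 4116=-23.02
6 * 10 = 60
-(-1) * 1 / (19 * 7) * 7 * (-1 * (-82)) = 82 / 19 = 4.32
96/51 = 32/17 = 1.88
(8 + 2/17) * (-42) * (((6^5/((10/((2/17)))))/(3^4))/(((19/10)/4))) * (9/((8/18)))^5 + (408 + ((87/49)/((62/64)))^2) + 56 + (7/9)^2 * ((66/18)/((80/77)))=-679870925421775688901827/246299342239440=-2760344056.30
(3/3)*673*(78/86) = 26247/43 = 610.40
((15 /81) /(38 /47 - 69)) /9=-47 /155763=-0.00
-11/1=-11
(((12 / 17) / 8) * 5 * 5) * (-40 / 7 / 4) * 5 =-1875 / 119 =-15.76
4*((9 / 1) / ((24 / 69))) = 207 / 2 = 103.50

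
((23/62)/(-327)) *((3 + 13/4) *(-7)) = 4025/81096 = 0.05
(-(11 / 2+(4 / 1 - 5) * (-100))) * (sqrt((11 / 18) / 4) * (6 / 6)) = -211 * sqrt(22) / 24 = -41.24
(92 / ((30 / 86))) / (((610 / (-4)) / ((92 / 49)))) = -727904 / 224175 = -3.25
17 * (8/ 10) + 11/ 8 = 599/ 40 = 14.98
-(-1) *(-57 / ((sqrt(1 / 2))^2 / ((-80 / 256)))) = 285 / 8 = 35.62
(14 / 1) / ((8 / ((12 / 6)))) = 3.50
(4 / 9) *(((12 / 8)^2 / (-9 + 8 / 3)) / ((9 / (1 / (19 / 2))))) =-2 / 1083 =-0.00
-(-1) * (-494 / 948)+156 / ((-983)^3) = -234616009433 / 450234629238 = -0.52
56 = 56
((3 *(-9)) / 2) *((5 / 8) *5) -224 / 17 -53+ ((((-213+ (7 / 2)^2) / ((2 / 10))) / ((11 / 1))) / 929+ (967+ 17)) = 221237897 / 252688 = 875.54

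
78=78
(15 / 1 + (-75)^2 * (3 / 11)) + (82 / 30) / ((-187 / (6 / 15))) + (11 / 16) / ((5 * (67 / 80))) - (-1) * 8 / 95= 27661528319 / 17853825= 1549.33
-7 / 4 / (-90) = 7 / 360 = 0.02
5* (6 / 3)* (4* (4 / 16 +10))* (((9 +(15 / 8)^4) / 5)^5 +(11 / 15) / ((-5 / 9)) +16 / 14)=1470940419510284998938528863 / 2522015791327477760000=583239.97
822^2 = 675684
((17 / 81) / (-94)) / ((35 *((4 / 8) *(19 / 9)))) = -17 / 281295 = -0.00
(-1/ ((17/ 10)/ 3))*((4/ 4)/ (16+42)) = -15/ 493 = -0.03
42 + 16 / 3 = 142 / 3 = 47.33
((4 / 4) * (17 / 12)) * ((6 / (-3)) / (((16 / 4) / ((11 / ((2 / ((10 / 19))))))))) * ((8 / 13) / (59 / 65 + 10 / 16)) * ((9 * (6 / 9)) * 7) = -523600 / 15143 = -34.58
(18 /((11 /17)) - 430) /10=-40.22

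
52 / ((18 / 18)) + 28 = 80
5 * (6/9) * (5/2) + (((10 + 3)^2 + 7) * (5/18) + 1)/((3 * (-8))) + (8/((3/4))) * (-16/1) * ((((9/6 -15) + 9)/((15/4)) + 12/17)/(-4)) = -14.83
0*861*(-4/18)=0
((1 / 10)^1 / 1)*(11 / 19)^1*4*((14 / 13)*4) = 1232 / 1235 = 1.00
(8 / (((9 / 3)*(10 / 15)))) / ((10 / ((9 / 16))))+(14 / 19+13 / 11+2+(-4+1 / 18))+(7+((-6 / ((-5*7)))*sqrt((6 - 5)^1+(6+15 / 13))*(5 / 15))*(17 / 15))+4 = 34*sqrt(1378) / 6825+842629 / 75240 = 11.38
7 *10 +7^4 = 2471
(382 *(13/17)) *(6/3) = 9932/17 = 584.24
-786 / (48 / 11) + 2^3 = -1377 / 8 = -172.12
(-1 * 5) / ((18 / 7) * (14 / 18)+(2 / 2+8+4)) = -1 / 3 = -0.33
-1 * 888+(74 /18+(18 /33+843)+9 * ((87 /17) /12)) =-245753 /6732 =-36.51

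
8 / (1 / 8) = 64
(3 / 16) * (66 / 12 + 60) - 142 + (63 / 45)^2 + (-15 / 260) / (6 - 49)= -57133113 / 447200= -127.76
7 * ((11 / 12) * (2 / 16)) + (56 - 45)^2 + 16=13229 / 96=137.80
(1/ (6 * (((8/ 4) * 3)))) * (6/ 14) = 1/ 84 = 0.01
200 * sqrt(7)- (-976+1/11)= 200 * sqrt(7)+10735/11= 1505.06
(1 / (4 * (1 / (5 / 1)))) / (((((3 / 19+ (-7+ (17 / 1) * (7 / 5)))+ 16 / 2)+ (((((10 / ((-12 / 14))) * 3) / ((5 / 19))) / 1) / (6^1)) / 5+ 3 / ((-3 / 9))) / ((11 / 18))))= 5225 / 78828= 0.07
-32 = -32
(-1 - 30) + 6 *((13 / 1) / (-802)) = -12470 / 401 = -31.10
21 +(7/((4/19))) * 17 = 2345/4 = 586.25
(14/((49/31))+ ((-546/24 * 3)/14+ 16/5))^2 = 4044121/78400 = 51.58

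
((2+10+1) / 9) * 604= 7852 / 9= 872.44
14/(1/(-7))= -98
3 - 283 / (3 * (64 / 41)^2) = -438859 / 12288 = -35.71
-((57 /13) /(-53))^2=-3249 /474721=-0.01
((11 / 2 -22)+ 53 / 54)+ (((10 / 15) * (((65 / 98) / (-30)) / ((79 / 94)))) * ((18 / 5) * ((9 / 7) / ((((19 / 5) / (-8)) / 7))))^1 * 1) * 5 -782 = -1571852777 / 1985823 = -791.54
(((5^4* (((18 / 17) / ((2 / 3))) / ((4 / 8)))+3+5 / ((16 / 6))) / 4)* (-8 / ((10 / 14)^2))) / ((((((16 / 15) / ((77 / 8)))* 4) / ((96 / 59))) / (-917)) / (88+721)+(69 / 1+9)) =-6818299327508823 / 68170207184440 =-100.02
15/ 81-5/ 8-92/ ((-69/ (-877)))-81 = -270167/ 216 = -1250.77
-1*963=-963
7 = 7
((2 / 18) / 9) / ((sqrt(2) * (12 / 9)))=sqrt(2) / 216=0.01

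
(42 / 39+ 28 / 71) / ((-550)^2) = 679 / 139603750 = 0.00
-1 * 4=-4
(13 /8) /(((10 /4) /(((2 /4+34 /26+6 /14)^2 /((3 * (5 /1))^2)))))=165649 /11466000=0.01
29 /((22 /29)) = 38.23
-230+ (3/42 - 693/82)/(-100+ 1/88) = -580610350/2525313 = -229.92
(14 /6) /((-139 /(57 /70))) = -19 /1390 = -0.01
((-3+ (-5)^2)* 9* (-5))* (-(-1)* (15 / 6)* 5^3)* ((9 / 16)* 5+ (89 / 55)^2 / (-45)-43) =2191377775 / 176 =12451010.09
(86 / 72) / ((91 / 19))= 817 / 3276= 0.25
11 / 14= 0.79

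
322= 322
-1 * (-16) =16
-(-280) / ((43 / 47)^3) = 29070440 / 79507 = 365.63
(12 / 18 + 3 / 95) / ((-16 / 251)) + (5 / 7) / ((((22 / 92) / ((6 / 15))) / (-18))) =-11397433 / 351120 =-32.46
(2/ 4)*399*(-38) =-7581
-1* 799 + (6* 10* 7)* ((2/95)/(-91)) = -197377/247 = -799.10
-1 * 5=-5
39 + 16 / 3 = 133 / 3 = 44.33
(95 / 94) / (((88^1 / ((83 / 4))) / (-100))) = -197125 / 8272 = -23.83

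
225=225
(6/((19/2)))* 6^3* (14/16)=119.37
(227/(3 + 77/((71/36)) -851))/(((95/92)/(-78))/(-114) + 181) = -173483388/111901711619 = -0.00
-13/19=-0.68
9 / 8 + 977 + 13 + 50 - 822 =1753 / 8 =219.12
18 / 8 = 9 / 4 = 2.25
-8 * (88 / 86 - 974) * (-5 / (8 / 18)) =-3765420 / 43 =-87567.91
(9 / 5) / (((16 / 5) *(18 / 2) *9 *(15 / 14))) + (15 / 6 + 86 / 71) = 285077 / 76680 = 3.72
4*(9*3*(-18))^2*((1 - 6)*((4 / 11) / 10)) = -171778.91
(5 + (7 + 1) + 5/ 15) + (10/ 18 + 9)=206/ 9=22.89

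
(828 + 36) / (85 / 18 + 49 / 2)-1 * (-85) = 114.57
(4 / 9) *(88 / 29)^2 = 30976 / 7569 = 4.09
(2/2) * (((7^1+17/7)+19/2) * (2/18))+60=7825/126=62.10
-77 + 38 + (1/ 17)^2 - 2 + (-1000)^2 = 288988152/ 289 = 999959.00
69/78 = 23/26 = 0.88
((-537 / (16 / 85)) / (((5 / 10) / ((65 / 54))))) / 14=-988975 / 2016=-490.56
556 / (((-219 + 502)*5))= 556 / 1415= 0.39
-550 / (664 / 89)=-24475 / 332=-73.72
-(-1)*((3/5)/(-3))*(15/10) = -3/10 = -0.30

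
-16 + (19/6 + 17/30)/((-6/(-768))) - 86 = 5638/15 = 375.87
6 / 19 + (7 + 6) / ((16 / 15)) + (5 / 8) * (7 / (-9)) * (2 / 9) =305221 / 24624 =12.40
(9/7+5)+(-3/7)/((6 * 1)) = 87/14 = 6.21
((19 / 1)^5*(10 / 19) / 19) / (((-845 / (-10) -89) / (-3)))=137180 / 3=45726.67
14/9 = 1.56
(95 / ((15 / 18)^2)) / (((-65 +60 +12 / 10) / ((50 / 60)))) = -30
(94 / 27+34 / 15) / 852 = 194 / 28755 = 0.01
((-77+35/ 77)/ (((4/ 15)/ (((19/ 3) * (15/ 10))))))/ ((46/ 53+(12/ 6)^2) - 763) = 6359205/ 1767964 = 3.60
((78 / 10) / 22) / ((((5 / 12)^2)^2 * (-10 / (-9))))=1819584 / 171875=10.59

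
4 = 4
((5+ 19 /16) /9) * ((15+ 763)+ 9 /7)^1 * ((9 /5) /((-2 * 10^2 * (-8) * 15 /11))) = 396033 /896000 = 0.44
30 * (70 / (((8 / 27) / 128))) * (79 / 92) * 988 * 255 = 4514059368000 / 23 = 196263450782.61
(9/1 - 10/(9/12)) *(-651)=2821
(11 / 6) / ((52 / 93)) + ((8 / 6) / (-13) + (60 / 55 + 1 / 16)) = 29719 / 6864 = 4.33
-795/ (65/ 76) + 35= -11629/ 13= -894.54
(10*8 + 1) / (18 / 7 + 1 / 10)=30.32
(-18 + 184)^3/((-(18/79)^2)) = -88111670.79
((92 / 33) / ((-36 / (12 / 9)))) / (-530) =46 / 236115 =0.00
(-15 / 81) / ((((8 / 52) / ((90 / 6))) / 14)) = -2275 / 9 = -252.78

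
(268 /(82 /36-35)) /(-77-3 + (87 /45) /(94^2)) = 639372960 /6245267719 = 0.10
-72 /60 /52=-0.02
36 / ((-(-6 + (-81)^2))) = -12 / 2185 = -0.01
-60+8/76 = -1138/19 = -59.89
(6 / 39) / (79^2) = 2 / 81133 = 0.00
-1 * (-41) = 41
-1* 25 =-25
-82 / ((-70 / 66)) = 77.31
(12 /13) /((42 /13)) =2 /7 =0.29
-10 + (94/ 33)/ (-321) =-106024/ 10593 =-10.01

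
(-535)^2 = 286225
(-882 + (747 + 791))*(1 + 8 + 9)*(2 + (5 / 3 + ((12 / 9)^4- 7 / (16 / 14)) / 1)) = 74620 / 9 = 8291.11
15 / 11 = 1.36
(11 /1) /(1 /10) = 110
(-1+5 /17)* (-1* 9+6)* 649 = 23364 /17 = 1374.35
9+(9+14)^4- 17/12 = 3358183/12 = 279848.58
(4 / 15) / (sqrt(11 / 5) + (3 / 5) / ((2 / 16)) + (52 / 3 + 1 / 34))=1537208 / 127185589- 13872 * sqrt(55) / 127185589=0.01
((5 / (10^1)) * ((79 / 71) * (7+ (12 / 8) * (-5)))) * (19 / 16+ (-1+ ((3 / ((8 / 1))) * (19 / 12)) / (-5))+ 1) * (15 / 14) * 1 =-40527 / 127232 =-0.32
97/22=4.41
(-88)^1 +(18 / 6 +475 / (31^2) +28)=-54302 / 961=-56.51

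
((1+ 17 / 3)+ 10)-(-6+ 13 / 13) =65 / 3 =21.67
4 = 4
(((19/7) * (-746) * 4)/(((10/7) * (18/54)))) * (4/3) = -113392/5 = -22678.40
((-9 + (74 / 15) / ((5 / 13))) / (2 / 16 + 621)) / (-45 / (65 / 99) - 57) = -3731 / 76025700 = -0.00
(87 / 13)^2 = 7569 / 169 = 44.79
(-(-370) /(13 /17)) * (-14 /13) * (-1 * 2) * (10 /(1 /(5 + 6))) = 19373200 /169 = 114634.32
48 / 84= 4 / 7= 0.57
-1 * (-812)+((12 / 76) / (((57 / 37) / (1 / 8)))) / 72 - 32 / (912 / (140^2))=124.28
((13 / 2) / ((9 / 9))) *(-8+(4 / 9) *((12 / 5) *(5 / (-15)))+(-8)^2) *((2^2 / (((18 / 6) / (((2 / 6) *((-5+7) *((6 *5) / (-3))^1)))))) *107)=-27864512 / 81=-344006.32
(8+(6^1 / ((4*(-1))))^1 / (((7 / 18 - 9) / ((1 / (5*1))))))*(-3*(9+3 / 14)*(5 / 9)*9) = -1110.53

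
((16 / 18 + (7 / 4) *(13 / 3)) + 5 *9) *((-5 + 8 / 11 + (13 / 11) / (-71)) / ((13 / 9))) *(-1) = 293125 / 1846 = 158.79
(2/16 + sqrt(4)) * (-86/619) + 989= 2448033/2476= 988.70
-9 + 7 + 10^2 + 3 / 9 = 295 / 3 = 98.33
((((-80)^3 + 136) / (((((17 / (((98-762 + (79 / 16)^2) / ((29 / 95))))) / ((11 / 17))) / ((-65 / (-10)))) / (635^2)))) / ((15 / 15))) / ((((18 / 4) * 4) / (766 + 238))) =4801610218199754298625 / 804576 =5967876519060665.86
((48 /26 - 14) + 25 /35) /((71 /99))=-103059 /6461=-15.95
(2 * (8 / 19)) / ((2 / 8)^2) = 256 / 19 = 13.47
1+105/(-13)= -92/13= -7.08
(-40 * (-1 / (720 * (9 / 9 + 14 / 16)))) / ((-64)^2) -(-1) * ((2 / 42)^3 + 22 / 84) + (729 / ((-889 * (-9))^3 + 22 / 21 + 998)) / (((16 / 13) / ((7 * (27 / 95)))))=94038175422294221607 / 358896967503009367040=0.26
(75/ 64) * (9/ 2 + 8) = 1875/ 128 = 14.65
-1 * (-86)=86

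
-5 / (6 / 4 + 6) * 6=-4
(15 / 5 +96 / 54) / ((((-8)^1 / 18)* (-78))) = 43 / 312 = 0.14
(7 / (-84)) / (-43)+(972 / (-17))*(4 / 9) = -222895 / 8772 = -25.41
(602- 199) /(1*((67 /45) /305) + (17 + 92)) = 3.70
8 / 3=2.67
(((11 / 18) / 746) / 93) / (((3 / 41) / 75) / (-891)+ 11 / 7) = 0.00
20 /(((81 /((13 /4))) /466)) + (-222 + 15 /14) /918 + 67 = 16992013 /38556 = 440.71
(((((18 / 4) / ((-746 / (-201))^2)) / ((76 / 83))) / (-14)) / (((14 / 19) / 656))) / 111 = -412453809 / 2017927016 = -0.20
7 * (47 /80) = 329 /80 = 4.11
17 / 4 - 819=-3259 / 4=-814.75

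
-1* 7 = -7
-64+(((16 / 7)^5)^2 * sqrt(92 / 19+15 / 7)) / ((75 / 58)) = -64+63771674411008 * sqrt(123557) / 2817690608775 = 7891.51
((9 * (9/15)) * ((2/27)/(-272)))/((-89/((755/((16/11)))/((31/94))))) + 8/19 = 25497609/57034048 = 0.45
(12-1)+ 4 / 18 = 101 / 9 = 11.22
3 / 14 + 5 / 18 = 31 / 63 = 0.49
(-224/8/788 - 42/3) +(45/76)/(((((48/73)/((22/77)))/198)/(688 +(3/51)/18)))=499356842305/14253344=35034.36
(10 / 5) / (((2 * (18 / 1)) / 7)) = 7 / 18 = 0.39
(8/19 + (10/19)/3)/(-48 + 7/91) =-442/35511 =-0.01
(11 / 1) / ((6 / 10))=55 / 3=18.33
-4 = -4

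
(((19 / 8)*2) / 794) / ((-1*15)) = -19 / 47640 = -0.00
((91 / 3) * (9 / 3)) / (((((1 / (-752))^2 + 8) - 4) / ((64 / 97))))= 3293495296 / 219415649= 15.01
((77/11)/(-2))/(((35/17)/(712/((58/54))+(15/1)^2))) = -437733/290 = -1509.42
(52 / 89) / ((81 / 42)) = 0.30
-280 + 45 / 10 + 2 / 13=-7159 / 26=-275.35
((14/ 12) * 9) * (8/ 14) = 6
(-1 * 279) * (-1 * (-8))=-2232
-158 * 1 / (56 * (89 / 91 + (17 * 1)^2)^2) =-93457 / 2785306176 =-0.00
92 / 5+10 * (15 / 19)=2498 / 95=26.29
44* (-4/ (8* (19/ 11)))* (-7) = 1694/ 19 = 89.16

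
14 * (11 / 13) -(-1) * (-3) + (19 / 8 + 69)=8343 / 104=80.22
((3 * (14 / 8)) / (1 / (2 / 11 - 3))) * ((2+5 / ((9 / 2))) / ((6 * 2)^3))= -1519 / 57024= -0.03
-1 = -1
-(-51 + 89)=-38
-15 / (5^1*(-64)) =3 / 64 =0.05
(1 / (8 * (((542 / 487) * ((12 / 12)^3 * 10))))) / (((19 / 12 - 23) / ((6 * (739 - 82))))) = -2879631 / 1392940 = -2.07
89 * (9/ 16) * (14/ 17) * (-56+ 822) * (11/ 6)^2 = 28871689/ 272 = 106145.92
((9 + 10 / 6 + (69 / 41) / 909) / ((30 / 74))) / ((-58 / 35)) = -34326565 / 2161602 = -15.88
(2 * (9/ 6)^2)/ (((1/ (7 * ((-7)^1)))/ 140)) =-30870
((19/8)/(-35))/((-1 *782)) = 19/218960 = 0.00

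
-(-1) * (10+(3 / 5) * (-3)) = 41 / 5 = 8.20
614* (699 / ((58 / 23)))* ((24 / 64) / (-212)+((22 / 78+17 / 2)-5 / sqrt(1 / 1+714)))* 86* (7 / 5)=287599130093219 / 1598480-2971254678* sqrt(715) / 20735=176088703.96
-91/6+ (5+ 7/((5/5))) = -19/6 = -3.17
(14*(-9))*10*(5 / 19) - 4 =-6376 / 19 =-335.58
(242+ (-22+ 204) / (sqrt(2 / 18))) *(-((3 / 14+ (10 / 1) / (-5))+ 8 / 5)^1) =5122 / 35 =146.34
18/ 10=1.80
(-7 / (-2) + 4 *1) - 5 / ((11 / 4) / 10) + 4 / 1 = -147 / 22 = -6.68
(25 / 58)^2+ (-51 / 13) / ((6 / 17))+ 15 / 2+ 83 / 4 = 17.32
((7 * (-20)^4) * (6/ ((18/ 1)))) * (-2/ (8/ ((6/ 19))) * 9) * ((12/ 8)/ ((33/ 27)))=-68040000/ 209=-325550.24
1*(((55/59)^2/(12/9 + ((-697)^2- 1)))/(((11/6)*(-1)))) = -2475/2536653434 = -0.00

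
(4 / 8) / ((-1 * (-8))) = 1 / 16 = 0.06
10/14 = 5/7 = 0.71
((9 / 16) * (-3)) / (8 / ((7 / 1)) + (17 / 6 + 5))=-0.19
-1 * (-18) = 18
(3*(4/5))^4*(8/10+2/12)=100224/3125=32.07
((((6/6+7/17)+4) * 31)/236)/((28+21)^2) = 713/2408203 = 0.00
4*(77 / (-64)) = -77 / 16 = -4.81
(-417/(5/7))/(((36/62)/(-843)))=847580.30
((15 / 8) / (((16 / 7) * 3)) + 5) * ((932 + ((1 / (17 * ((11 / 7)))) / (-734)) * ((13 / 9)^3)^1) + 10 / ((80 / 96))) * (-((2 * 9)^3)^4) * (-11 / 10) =6334735311346628503.84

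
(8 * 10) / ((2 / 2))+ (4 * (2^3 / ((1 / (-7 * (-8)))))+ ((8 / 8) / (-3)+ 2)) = 5621 / 3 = 1873.67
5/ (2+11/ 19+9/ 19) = 95/ 58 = 1.64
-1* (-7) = 7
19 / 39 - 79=-3062 / 39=-78.51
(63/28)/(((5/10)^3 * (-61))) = -18/61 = -0.30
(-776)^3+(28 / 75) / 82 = -467288576.00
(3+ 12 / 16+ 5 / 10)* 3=51 / 4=12.75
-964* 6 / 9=-1928 / 3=-642.67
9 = 9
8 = 8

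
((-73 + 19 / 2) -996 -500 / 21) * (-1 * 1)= 45499 / 42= 1083.31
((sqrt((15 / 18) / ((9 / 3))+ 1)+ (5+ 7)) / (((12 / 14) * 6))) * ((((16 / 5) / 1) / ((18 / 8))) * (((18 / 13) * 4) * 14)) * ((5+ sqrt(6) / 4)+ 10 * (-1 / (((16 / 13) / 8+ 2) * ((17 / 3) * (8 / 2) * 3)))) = 112 * (sqrt(46)+ 72) * (238 * sqrt(6)+ 4695) / 29835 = 1560.95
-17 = -17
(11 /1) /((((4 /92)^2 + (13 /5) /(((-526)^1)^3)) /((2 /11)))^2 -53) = -0.21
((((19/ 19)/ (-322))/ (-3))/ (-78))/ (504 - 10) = -1/ 37221912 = -0.00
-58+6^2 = -22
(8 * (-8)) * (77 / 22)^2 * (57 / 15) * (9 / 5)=-134064 / 25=-5362.56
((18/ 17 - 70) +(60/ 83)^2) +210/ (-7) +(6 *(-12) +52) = -13868358/ 117113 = -118.42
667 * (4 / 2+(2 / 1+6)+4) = 9338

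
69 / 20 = 3.45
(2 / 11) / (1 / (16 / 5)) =0.58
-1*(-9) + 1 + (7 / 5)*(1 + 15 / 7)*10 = 54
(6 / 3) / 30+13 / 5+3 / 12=35 / 12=2.92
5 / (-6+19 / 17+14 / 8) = -340 / 213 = -1.60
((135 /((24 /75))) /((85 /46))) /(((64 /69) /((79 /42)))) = 28208925 /60928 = 462.99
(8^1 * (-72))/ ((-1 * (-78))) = -96/ 13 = -7.38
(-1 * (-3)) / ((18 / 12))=2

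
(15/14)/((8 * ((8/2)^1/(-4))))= -15/112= -0.13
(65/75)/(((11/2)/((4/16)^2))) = 13/1320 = 0.01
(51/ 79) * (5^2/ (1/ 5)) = 80.70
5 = 5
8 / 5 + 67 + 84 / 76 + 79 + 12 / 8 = 28539 / 190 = 150.21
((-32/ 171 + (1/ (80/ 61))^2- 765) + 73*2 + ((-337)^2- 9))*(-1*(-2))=225882.79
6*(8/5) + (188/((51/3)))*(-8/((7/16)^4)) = -490871504/204085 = -2405.23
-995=-995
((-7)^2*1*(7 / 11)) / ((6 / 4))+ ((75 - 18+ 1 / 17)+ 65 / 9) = 143171 / 1683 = 85.07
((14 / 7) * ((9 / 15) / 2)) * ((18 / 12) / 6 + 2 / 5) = 39 / 100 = 0.39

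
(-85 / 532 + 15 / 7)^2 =1113025 / 283024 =3.93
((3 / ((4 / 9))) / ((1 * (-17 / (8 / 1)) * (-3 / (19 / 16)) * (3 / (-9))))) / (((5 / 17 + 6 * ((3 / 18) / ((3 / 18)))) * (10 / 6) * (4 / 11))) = -16929 / 17120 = -0.99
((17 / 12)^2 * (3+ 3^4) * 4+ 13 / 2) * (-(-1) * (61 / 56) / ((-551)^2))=13115 / 5368944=0.00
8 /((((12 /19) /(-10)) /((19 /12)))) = -1805 /9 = -200.56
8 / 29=0.28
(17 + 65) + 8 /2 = 86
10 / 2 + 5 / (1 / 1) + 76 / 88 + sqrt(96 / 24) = 283 / 22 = 12.86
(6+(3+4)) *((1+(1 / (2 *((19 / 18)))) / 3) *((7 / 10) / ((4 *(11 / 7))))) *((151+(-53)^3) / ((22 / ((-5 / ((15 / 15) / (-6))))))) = -142107693 / 418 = -339970.56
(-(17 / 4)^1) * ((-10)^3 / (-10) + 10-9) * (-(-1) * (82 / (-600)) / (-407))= -70397 / 488400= -0.14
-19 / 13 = -1.46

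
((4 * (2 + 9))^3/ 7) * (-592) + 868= -50422852/ 7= -7203264.57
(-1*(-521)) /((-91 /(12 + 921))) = -486093 /91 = -5341.68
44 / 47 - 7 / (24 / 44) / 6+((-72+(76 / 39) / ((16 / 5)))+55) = -96748 / 5499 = -17.59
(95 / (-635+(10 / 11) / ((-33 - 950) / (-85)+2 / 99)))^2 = 3430841176009 / 153247538903761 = 0.02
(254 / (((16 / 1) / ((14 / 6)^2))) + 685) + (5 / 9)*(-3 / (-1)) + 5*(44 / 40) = 56059 / 72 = 778.60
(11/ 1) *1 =11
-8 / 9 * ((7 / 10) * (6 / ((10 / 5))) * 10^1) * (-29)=1624 / 3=541.33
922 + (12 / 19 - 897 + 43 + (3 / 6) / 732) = 1909075 / 27816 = 68.63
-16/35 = -0.46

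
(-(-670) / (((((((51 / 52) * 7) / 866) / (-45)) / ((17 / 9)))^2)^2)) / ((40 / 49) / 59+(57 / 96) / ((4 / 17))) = 13004742097571750192742400000 / 3726545697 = 3489757849485389040.36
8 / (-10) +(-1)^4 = 1 / 5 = 0.20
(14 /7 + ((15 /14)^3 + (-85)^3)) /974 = -1685150137 /2672656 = -630.52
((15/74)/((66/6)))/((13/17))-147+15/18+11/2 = -4464839/31746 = -140.64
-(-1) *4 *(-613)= -2452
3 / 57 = 1 / 19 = 0.05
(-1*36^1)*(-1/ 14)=18/ 7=2.57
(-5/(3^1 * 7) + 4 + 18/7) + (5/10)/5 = 6.43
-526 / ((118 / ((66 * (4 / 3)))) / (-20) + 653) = -462880 / 574581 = -0.81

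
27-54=-27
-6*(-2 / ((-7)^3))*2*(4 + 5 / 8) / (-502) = 111 / 172186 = 0.00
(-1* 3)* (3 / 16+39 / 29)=-2133 / 464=-4.60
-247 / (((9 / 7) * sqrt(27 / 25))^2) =-138.35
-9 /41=-0.22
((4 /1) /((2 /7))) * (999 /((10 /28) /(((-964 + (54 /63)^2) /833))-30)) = -264055680 /572231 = -461.45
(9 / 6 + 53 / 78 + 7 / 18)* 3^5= 16227 / 26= 624.12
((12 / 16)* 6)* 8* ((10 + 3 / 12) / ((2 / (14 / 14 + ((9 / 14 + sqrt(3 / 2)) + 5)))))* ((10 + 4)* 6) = 7749* sqrt(6) + 102951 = 121932.10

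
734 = 734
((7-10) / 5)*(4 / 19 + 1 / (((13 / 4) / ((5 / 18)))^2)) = -0.13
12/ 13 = 0.92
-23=-23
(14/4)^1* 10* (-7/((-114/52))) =6370/57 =111.75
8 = 8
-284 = -284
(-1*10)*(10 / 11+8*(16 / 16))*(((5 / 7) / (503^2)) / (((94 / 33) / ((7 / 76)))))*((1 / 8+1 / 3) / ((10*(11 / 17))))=-4165 / 7229985184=-0.00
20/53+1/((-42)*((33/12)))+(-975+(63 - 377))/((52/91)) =-110450533/48972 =-2255.38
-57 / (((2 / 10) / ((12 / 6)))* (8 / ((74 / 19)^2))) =-20535 / 19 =-1080.79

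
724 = 724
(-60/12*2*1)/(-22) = 5/11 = 0.45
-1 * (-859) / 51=859 / 51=16.84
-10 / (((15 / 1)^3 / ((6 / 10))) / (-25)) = 2 / 45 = 0.04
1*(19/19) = 1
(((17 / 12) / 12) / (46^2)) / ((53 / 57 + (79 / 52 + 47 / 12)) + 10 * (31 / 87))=121771 / 21670853184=0.00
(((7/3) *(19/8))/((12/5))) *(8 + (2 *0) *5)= 665/36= 18.47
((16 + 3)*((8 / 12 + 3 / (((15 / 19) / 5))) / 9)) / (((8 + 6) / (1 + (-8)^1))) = -1121 / 54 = -20.76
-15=-15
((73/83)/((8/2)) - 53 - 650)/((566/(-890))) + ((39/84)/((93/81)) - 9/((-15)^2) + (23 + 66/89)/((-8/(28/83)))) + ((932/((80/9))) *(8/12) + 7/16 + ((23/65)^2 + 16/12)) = 4328498283490117/3679952478384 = 1176.24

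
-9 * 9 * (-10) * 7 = 5670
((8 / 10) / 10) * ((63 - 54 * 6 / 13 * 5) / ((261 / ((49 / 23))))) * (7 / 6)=-30527 / 650325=-0.05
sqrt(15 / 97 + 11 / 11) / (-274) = -2 *sqrt(679) / 13289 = -0.00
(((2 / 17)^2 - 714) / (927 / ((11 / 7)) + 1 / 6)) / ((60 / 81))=-91925361 / 56275525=-1.63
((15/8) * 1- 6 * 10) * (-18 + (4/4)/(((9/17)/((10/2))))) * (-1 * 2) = -11935/12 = -994.58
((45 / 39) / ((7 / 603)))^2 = 9879.49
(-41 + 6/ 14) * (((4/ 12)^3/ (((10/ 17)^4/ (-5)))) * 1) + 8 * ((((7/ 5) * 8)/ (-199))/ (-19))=22429763171/ 357304500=62.77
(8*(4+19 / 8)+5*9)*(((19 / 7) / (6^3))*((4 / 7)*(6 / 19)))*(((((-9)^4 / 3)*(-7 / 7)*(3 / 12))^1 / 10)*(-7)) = 2916 / 35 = 83.31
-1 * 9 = -9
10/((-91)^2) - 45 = -372635/8281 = -45.00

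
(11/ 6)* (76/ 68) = 2.05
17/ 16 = 1.06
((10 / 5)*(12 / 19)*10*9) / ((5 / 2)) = 864 / 19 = 45.47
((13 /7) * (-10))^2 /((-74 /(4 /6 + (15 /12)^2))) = -452075 /43512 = -10.39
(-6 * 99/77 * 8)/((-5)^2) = -432/175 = -2.47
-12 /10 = -6 /5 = -1.20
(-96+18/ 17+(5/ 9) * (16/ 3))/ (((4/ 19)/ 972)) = -7219278/ 17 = -424663.41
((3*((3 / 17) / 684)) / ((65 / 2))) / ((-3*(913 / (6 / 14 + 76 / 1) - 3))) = -107 / 120578484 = -0.00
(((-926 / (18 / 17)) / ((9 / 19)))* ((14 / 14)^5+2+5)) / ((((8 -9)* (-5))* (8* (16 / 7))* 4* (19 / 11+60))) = -1645039 / 2514240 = -0.65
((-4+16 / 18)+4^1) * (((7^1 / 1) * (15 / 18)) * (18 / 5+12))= 728 / 9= 80.89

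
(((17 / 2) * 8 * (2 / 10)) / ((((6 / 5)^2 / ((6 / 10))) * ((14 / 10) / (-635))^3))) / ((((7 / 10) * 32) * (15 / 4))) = -544101734375 / 86436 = -6294850.92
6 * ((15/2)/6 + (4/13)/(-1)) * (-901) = -132447/26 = -5094.12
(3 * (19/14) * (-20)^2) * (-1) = -11400/7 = -1628.57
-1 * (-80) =80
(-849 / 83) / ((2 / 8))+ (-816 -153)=-83823 / 83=-1009.92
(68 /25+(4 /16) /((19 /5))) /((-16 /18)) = -47637 /15200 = -3.13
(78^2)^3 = 225199600704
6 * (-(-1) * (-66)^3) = -1724976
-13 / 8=-1.62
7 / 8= 0.88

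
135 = 135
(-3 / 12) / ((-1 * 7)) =1 / 28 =0.04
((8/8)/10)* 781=781/10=78.10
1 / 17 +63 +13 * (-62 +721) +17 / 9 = 1320688 / 153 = 8631.95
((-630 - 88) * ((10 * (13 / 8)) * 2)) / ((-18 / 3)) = 23335 / 6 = 3889.17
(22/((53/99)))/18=2.28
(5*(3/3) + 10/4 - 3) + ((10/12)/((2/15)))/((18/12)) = 26/3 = 8.67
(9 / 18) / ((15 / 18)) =3 / 5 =0.60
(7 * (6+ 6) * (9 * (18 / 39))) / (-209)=-4536 / 2717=-1.67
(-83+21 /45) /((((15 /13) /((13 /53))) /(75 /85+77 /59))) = -459033068 /11960775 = -38.38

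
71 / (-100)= -71 / 100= -0.71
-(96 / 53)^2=-9216 / 2809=-3.28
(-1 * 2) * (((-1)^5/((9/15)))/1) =10/3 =3.33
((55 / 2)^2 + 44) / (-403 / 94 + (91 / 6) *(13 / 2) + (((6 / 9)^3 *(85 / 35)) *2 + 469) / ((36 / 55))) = 255910347 / 259994866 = 0.98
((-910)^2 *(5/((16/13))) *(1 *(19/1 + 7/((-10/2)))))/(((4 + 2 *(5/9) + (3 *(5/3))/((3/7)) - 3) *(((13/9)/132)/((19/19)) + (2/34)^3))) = 777561142708350/2016767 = 385548326.96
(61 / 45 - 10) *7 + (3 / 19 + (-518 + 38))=-540.35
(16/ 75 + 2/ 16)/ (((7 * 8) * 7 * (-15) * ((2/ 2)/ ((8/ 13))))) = -29/ 819000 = -0.00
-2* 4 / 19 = -8 / 19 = -0.42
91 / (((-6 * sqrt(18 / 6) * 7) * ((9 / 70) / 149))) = -67795 * sqrt(3) / 81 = -1449.68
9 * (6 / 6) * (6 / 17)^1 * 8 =25.41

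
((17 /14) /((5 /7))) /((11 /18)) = 153 /55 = 2.78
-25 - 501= -526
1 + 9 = 10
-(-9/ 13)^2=-0.48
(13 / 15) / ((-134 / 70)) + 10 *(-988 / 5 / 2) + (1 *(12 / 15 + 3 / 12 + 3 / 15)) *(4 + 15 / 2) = -1566317 / 1608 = -974.08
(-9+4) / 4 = -5 / 4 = -1.25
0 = 0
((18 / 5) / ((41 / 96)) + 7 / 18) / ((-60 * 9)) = -0.02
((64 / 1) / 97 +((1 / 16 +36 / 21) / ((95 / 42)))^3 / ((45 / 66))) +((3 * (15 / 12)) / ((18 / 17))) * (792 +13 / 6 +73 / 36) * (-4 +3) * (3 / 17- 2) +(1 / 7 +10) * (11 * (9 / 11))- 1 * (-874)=122904096542210233 / 20119367520000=6108.75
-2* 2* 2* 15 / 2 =-60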